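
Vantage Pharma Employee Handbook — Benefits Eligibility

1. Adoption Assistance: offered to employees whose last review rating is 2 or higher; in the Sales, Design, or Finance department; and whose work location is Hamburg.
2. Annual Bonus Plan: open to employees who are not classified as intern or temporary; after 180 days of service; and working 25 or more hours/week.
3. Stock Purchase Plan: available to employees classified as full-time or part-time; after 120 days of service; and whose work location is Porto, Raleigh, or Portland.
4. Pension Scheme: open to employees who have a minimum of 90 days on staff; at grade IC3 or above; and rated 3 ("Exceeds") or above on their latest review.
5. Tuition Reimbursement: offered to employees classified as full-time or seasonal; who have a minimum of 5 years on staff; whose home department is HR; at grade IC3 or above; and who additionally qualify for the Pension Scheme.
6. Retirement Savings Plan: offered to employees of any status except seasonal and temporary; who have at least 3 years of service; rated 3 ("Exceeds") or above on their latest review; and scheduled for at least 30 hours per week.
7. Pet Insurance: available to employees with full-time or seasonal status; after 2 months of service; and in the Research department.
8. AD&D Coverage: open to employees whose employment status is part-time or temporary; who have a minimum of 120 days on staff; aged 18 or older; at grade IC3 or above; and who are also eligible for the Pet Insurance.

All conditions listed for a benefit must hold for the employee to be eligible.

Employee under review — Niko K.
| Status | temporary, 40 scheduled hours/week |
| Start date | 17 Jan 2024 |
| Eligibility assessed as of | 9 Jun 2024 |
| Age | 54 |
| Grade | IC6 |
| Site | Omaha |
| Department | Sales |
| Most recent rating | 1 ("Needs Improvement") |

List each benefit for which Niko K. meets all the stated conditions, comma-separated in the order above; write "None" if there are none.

Service from 17 Jan 2024 to 9 Jun 2024: 144 days.
Adoption Assistance — rating 1 < 2 ✗ → not eligible.
Annual Bonus Plan — status temporary ✗ (excluded) → not eligible.
Stock Purchase Plan — status temporary ✗ (requires full-time or part-time) → not eligible.
Pension Scheme — service 144 days ≥ 90 days ✓; grade IC6 ≥ IC3 ✓; rating 1 < 3 ✗ → not eligible.
Tuition Reimbursement — status temporary ✗ (requires full-time or seasonal) → not eligible.
Retirement Savings Plan — status temporary ✗ (excluded) → not eligible.
Pet Insurance — status temporary ✗ (requires full-time or seasonal) → not eligible.
AD&D Coverage — status temporary ✓; service 144 days ≥ 120 days ✓; age 54 ≥ 18 ✓; grade IC6 ≥ IC3 ✓; not eligible for Pet Insurance ✗ → not eligible.

None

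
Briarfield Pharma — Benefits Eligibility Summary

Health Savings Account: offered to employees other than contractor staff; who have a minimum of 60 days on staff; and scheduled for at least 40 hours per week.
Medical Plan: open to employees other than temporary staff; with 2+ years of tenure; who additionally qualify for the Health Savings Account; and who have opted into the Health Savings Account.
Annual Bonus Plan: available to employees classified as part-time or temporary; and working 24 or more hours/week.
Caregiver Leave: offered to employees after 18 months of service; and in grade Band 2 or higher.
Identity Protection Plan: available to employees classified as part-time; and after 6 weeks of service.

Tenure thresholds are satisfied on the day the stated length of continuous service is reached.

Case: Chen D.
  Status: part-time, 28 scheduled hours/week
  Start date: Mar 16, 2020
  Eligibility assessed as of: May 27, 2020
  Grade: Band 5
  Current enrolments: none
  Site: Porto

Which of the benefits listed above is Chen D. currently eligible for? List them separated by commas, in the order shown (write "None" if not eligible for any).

Service from Mar 16, 2020 to May 27, 2020: 72 days.
Health Savings Account — status part-time ✓ (not excluded); service 72 days ≥ 60 days ✓; 28 hrs/wk < 40 ✗ → not eligible.
Medical Plan — status part-time ✓ (not excluded); service 72 days < 2 years (≈730 days) ✗ → not eligible.
Annual Bonus Plan — status part-time ✓; 28 hrs/wk ≥ 24 ✓ → eligible.
Caregiver Leave — service 72 days < 18 months (≈540 days) ✗ → not eligible.
Identity Protection Plan — status part-time ✓; service 72 days ≥ 6 weeks (≈42 days) ✓ → eligible.

Annual Bonus Plan, Identity Protection Plan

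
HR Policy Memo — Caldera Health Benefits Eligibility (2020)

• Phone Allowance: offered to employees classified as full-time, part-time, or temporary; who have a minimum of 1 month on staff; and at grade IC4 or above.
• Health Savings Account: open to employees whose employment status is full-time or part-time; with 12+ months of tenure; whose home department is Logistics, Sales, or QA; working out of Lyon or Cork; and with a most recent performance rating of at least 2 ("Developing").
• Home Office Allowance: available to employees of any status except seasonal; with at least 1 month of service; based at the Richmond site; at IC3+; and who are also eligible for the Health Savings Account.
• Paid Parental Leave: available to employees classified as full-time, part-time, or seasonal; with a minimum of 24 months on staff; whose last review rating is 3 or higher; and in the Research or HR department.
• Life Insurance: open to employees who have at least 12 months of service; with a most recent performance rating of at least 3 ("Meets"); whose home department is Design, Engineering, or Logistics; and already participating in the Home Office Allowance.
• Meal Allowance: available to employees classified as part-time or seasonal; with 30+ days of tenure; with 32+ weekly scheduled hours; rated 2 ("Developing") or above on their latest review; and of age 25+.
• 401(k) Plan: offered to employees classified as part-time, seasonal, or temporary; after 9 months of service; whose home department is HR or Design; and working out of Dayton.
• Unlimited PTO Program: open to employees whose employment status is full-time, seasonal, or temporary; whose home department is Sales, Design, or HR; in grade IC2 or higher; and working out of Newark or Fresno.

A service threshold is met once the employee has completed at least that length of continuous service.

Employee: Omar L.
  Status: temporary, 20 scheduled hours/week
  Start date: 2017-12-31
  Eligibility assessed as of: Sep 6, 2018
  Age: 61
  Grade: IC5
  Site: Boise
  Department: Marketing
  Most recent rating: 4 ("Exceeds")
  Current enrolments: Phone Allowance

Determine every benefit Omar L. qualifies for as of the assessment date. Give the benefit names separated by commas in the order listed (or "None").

Phone Allowance

Service from 2017-12-31 to Sep 6, 2018: 249 days.
Phone Allowance — status temporary ✓; service 249 days ≥ 1 month (≈30 days) ✓; grade IC5 ≥ IC4 ✓ → eligible.
Health Savings Account — status temporary ✗ (requires full-time or part-time) → not eligible.
Home Office Allowance — status temporary ✓ (not excluded); service 249 days ≥ 1 month (≈30 days) ✓; site Boise ✗ (not Richmond) → not eligible.
Paid Parental Leave — status temporary ✗ (requires full-time, part-time, or seasonal) → not eligible.
Life Insurance — service 249 days < 12 months (≈360 days) ✗ → not eligible.
Meal Allowance — status temporary ✗ (requires part-time or seasonal) → not eligible.
401(k) Plan — status temporary ✓; service 249 days < 9 months (≈270 days) ✗ → not eligible.
Unlimited PTO Program — status temporary ✓; dept Marketing ✗ → not eligible.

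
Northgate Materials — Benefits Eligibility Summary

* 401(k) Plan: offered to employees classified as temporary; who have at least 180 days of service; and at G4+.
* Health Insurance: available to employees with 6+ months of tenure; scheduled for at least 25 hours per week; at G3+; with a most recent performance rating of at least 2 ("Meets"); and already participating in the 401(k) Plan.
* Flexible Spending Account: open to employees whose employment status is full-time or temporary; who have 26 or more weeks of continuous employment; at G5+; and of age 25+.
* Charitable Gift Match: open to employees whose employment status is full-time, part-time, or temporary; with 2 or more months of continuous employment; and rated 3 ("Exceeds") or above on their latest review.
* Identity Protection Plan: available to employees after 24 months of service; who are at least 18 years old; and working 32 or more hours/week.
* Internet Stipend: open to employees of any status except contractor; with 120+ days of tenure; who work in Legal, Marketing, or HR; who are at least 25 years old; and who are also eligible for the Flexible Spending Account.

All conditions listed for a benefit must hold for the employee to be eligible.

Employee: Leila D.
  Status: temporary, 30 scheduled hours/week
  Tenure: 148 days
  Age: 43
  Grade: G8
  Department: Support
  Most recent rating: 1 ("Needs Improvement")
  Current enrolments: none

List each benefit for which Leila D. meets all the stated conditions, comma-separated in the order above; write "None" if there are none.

401(k) Plan — status temporary ✓; service 148 days < 180 days ✗ → not eligible.
Health Insurance — service 148 days < 6 months (≈180 days) ✗ → not eligible.
Flexible Spending Account — status temporary ✓; service 148 days < 26 weeks (≈182 days) ✗ → not eligible.
Charitable Gift Match — status temporary ✓; service 148 days ≥ 2 months (≈60 days) ✓; rating 1 < 3 ✗ → not eligible.
Identity Protection Plan — service 148 days < 24 months (≈720 days) ✗ → not eligible.
Internet Stipend — status temporary ✓ (not excluded); service 148 days ≥ 120 days ✓; dept Support ✗ → not eligible.

None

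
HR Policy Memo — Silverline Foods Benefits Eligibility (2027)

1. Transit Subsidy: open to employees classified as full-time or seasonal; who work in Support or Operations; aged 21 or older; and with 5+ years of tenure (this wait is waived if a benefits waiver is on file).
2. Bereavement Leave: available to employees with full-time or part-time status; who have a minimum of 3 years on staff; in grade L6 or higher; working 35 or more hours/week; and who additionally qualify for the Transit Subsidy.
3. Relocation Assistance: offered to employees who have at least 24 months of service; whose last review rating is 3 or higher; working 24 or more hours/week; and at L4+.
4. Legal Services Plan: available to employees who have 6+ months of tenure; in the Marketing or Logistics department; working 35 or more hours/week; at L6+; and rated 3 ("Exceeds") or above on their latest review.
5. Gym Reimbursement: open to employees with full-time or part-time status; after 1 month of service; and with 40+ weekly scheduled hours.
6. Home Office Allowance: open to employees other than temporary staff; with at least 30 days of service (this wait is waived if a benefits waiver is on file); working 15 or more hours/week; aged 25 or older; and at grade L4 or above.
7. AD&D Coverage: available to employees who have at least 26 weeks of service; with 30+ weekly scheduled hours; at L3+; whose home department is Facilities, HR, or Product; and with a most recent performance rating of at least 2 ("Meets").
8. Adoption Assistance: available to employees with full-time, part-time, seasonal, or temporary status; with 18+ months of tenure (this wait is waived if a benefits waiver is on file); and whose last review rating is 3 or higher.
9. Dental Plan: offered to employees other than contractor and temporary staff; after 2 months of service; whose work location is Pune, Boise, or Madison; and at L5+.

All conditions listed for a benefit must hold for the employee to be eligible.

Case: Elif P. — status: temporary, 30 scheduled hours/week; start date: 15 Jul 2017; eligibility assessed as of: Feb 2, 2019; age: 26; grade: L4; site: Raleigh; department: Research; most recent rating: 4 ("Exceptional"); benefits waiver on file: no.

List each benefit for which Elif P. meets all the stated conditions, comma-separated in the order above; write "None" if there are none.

Adoption Assistance

Service from 15 Jul 2017 to Feb 2, 2019: 567 days.
Transit Subsidy — status temporary ✗ (requires full-time or seasonal) → not eligible.
Bereavement Leave — status temporary ✗ (requires full-time or part-time) → not eligible.
Relocation Assistance — service 567 days < 24 months (≈720 days) ✗ → not eligible.
Legal Services Plan — service 567 days ≥ 6 months (≈180 days) ✓; dept Research ✗ → not eligible.
Gym Reimbursement — status temporary ✗ (requires full-time or part-time) → not eligible.
Home Office Allowance — status temporary ✗ (excluded) → not eligible.
AD&D Coverage — service 567 days ≥ 26 weeks (≈182 days) ✓; 30 hrs/wk ≥ 30 ✓; grade L4 ≥ L3 ✓; dept Research ✗ → not eligible.
Adoption Assistance — status temporary ✓; no waiver, service 567 days ≥ 18 months (≈540 days) ✓; rating 4 ≥ 3 ✓ → eligible.
Dental Plan — status temporary ✗ (excluded) → not eligible.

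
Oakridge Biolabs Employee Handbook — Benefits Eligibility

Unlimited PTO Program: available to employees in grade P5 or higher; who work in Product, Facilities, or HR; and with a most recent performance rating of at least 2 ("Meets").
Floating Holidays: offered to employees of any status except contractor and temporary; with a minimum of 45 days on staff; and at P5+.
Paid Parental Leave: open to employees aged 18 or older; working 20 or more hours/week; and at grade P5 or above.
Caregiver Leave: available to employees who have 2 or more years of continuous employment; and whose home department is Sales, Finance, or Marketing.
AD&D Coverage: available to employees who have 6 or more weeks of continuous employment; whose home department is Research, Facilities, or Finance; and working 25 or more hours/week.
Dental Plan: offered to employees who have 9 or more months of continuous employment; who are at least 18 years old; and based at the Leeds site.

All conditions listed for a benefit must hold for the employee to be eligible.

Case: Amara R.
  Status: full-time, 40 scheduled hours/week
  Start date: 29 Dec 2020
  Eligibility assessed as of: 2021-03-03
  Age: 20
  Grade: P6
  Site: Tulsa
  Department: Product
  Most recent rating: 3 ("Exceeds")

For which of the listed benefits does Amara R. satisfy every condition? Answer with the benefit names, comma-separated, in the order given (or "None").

Service from 29 Dec 2020 to 2021-03-03: 64 days.
Unlimited PTO Program — grade P6 ≥ P5 ✓; dept Product ✓; rating 3 ≥ 2 ✓ → eligible.
Floating Holidays — status full-time ✓ (not excluded); service 64 days ≥ 45 days ✓; grade P6 ≥ P5 ✓ → eligible.
Paid Parental Leave — age 20 ≥ 18 ✓; 40 hrs/wk ≥ 20 ✓; grade P6 ≥ P5 ✓ → eligible.
Caregiver Leave — service 64 days < 2 years (≈730 days) ✗ → not eligible.
AD&D Coverage — service 64 days ≥ 6 weeks (≈42 days) ✓; dept Product ✗ → not eligible.
Dental Plan — service 64 days < 9 months (≈270 days) ✗ → not eligible.

Unlimited PTO Program, Floating Holidays, Paid Parental Leave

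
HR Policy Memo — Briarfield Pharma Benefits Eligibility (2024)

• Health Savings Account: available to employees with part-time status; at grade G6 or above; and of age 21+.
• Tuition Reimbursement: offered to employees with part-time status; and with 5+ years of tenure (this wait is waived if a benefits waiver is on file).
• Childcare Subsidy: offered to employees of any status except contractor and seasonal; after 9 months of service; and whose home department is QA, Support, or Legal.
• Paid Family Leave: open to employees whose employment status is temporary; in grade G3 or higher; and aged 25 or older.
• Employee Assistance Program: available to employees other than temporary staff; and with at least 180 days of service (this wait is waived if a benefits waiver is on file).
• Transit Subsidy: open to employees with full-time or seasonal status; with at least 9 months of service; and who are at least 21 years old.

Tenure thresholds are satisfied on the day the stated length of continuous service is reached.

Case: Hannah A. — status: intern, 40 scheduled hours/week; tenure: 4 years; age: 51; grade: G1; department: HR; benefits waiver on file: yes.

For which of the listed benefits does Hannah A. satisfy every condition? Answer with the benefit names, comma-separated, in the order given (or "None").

Employee Assistance Program

Health Savings Account — status intern ✗ (requires part-time) → not eligible.
Tuition Reimbursement — status intern ✗ (requires part-time) → not eligible.
Childcare Subsidy — status intern ✓ (not excluded); service 4 years ≥ 9 months (≈270 days) ✓; dept HR ✗ → not eligible.
Paid Family Leave — status intern ✗ (requires temporary) → not eligible.
Employee Assistance Program — status intern ✓ (not excluded); benefits waiver on file ✓ → eligible.
Transit Subsidy — status intern ✗ (requires full-time or seasonal) → not eligible.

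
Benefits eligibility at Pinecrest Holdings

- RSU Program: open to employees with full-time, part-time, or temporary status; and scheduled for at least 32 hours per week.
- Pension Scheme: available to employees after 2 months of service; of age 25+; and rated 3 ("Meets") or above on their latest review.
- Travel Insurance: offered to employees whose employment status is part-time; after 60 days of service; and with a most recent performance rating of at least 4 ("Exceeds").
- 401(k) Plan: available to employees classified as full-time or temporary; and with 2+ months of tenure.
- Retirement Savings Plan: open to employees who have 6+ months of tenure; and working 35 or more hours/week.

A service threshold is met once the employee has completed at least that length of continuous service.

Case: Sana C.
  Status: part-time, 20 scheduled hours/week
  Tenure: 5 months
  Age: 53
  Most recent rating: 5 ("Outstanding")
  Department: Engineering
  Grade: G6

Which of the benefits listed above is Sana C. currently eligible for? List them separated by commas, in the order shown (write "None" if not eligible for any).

Pension Scheme, Travel Insurance

RSU Program — status part-time ✓; 20 hrs/wk < 32 ✗ → not eligible.
Pension Scheme — service 5 months ≥ 2 months ✓; age 53 ≥ 25 ✓; rating 5 ≥ 3 ✓ → eligible.
Travel Insurance — status part-time ✓; service 5 months ≥ 60 days ✓; rating 5 ≥ 4 ✓ → eligible.
401(k) Plan — status part-time ✗ (requires full-time or temporary) → not eligible.
Retirement Savings Plan — service 5 months < 6 months ✗ → not eligible.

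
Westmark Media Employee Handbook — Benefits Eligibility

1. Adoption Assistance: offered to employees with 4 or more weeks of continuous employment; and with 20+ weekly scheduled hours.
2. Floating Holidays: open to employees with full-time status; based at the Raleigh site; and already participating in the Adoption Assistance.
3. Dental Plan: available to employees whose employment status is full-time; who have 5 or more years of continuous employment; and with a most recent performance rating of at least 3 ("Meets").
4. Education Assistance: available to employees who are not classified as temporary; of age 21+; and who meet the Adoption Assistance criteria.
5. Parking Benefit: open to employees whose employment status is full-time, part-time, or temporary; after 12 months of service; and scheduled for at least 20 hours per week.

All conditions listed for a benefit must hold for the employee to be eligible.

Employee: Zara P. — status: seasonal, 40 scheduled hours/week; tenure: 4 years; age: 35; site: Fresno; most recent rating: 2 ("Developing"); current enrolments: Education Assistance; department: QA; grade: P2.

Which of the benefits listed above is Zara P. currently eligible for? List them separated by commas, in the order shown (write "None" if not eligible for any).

Adoption Assistance — service 4 years ≥ 4 weeks (≈28 days) ✓; 40 hrs/wk ≥ 20 ✓ → eligible.
Floating Holidays — status seasonal ✗ (requires full-time) → not eligible.
Dental Plan — status seasonal ✗ (requires full-time) → not eligible.
Education Assistance — status seasonal ✓ (not excluded); age 35 ≥ 21 ✓; eligible for Adoption Assistance ✓ → eligible.
Parking Benefit — status seasonal ✗ (requires full-time, part-time, or temporary) → not eligible.

Adoption Assistance, Education Assistance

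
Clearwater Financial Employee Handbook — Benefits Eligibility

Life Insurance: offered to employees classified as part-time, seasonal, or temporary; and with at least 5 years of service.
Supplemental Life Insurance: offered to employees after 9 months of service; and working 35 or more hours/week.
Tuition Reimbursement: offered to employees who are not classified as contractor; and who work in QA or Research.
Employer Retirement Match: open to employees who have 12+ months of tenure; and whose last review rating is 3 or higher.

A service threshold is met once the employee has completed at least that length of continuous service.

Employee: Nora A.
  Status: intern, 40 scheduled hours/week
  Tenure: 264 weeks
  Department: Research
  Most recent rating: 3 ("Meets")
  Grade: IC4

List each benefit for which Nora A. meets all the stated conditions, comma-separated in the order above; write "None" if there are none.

Supplemental Life Insurance, Tuition Reimbursement, Employer Retirement Match

Life Insurance — status intern ✗ (requires part-time, seasonal, or temporary) → not eligible.
Supplemental Life Insurance — service 264 weeks ≥ 9 months (≈270 days) ✓; 40 hrs/wk ≥ 35 ✓ → eligible.
Tuition Reimbursement — status intern ✓ (not excluded); dept Research ✓ → eligible.
Employer Retirement Match — service 264 weeks ≥ 12 months (≈360 days) ✓; rating 3 ≥ 3 ✓ → eligible.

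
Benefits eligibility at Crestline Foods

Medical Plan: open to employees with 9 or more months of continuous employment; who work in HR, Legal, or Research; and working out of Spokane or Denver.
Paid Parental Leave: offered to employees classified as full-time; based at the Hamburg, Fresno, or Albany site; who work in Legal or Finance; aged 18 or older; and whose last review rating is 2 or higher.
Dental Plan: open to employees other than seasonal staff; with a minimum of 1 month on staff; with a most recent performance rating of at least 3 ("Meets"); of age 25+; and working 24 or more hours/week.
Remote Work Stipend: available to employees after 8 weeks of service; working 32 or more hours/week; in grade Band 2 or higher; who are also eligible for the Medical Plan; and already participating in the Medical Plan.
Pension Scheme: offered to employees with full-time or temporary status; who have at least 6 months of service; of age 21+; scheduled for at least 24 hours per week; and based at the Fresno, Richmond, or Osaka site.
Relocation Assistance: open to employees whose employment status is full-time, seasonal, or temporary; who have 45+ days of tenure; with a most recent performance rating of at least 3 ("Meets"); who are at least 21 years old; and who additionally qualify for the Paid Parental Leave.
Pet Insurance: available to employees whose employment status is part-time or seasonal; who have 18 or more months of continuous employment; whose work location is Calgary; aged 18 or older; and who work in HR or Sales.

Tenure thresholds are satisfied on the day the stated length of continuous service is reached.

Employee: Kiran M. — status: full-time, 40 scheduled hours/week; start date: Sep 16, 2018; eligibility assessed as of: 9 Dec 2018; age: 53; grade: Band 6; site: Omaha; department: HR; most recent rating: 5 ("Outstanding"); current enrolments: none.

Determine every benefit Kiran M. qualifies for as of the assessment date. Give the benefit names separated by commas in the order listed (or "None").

Dental Plan

Service from Sep 16, 2018 to 9 Dec 2018: 84 days.
Medical Plan — service 84 days < 9 months (≈270 days) ✗ → not eligible.
Paid Parental Leave — status full-time ✓; site Omaha ✗ (not Hamburg, Fresno, or Albany) → not eligible.
Dental Plan — status full-time ✓ (not excluded); service 84 days ≥ 1 month (≈30 days) ✓; rating 5 ≥ 3 ✓; age 53 ≥ 25 ✓; 40 hrs/wk ≥ 24 ✓ → eligible.
Remote Work Stipend — service 84 days ≥ 8 weeks (≈56 days) ✓; 40 hrs/wk ≥ 32 ✓; grade Band 6 ≥ Band 2 ✓; not eligible for Medical Plan ✗ → not eligible.
Pension Scheme — status full-time ✓; service 84 days < 6 months (≈180 days) ✗ → not eligible.
Relocation Assistance — status full-time ✓; service 84 days ≥ 45 days ✓; rating 5 ≥ 3 ✓; age 53 ≥ 21 ✓; not eligible for Paid Parental Leave ✗ → not eligible.
Pet Insurance — status full-time ✗ (requires part-time or seasonal) → not eligible.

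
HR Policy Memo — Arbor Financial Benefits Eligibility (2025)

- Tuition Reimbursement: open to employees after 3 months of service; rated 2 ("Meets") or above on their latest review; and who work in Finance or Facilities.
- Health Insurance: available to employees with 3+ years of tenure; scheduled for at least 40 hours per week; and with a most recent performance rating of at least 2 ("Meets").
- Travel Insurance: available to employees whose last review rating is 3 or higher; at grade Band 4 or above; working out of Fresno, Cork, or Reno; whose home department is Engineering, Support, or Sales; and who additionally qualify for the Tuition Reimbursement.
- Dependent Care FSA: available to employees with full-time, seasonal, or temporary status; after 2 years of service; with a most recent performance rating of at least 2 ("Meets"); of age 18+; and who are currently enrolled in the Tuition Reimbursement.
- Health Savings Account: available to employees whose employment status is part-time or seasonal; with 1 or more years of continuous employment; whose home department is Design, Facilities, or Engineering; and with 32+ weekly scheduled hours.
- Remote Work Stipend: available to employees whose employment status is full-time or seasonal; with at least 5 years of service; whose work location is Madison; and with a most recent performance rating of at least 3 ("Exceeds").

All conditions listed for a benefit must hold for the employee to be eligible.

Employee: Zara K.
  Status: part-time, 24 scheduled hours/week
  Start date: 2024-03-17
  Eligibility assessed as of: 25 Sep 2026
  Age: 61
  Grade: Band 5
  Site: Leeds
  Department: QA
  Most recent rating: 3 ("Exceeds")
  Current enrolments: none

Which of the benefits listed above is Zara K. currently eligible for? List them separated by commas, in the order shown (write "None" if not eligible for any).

None

Service from 2024-03-17 to 25 Sep 2026: 922 days.
Tuition Reimbursement — service 922 days ≥ 3 months (≈90 days) ✓; rating 3 ≥ 2 ✓; dept QA ✗ → not eligible.
Health Insurance — service 922 days < 3 years (≈1095 days) ✗ → not eligible.
Travel Insurance — rating 3 ≥ 3 ✓; grade Band 5 ≥ Band 4 ✓; site Leeds ✗ (not Fresno, Cork, or Reno) → not eligible.
Dependent Care FSA — status part-time ✗ (requires full-time, seasonal, or temporary) → not eligible.
Health Savings Account — status part-time ✓; service 922 days ≥ 1 year (≈365 days) ✓; dept QA ✗ → not eligible.
Remote Work Stipend — status part-time ✗ (requires full-time or seasonal) → not eligible.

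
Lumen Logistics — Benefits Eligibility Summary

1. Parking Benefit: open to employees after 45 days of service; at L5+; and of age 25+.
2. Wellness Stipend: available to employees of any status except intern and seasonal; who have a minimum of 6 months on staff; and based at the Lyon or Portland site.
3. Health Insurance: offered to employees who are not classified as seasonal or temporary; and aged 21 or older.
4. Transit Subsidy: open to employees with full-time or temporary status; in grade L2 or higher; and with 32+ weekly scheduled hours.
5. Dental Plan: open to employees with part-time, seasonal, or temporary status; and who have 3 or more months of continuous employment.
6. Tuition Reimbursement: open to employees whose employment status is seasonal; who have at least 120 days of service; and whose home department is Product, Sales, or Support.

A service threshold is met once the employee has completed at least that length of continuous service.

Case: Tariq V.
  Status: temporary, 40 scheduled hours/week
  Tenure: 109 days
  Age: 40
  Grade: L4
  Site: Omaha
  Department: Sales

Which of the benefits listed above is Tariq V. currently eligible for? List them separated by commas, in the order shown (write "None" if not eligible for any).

Transit Subsidy, Dental Plan

Parking Benefit — service 109 days ≥ 45 days ✓; grade L4 < L5 ✗ → not eligible.
Wellness Stipend — status temporary ✓ (not excluded); service 109 days < 6 months (≈180 days) ✗ → not eligible.
Health Insurance — status temporary ✗ (excluded) → not eligible.
Transit Subsidy — status temporary ✓; grade L4 ≥ L2 ✓; 40 hrs/wk ≥ 32 ✓ → eligible.
Dental Plan — status temporary ✓; service 109 days ≥ 3 months (≈90 days) ✓ → eligible.
Tuition Reimbursement — status temporary ✗ (requires seasonal) → not eligible.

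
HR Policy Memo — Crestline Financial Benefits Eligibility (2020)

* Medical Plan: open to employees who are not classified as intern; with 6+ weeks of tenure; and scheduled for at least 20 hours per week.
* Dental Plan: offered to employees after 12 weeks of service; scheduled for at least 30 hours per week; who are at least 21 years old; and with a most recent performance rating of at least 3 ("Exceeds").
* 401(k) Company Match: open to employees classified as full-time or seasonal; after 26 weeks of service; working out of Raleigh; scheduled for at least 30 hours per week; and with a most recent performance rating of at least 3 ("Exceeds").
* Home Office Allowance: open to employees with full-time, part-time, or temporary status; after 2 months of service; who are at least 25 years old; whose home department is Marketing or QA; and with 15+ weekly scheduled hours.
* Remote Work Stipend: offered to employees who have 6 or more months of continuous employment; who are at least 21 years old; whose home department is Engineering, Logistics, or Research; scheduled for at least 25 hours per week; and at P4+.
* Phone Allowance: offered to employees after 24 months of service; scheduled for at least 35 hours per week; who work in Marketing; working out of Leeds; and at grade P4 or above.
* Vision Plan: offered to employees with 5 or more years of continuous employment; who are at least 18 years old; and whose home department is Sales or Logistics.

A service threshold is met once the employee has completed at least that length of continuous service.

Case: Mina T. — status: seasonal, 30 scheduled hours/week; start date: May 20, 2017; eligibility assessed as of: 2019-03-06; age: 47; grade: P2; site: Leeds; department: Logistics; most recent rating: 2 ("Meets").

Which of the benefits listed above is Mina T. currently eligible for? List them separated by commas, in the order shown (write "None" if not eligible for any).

Medical Plan

Service from May 20, 2017 to 2019-03-06: 655 days.
Medical Plan — status seasonal ✓ (not excluded); service 655 days ≥ 6 weeks (≈42 days) ✓; 30 hrs/wk ≥ 20 ✓ → eligible.
Dental Plan — service 655 days ≥ 12 weeks (≈84 days) ✓; 30 hrs/wk ≥ 30 ✓; age 47 ≥ 21 ✓; rating 2 < 3 ✗ → not eligible.
401(k) Company Match — status seasonal ✓; service 655 days ≥ 26 weeks (≈182 days) ✓; site Leeds ✗ (not Raleigh) → not eligible.
Home Office Allowance — status seasonal ✗ (requires full-time, part-time, or temporary) → not eligible.
Remote Work Stipend — service 655 days ≥ 6 months (≈180 days) ✓; age 47 ≥ 21 ✓; dept Logistics ✓; 30 hrs/wk ≥ 25 ✓; grade P2 < P4 ✗ → not eligible.
Phone Allowance — service 655 days < 24 months (≈720 days) ✗ → not eligible.
Vision Plan — service 655 days < 5 years (≈1825 days) ✗ → not eligible.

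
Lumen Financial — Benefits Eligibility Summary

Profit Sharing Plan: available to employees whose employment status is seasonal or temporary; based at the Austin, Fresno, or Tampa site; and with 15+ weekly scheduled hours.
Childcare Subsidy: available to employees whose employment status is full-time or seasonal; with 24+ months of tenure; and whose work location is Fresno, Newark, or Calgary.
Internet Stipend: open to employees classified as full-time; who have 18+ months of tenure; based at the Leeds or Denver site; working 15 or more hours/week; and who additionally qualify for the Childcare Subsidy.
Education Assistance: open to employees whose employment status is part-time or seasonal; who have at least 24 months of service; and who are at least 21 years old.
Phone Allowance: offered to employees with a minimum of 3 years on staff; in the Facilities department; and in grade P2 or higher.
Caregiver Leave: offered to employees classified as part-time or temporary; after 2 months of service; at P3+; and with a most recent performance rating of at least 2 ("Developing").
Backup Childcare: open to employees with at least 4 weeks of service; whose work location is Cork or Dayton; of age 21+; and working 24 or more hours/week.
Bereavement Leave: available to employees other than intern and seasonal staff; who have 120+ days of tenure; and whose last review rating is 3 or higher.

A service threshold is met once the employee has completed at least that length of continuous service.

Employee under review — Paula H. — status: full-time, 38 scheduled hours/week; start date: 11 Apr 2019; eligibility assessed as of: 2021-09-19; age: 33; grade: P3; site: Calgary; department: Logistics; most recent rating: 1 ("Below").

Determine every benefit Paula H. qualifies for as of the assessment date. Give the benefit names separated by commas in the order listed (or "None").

Service from 11 Apr 2019 to 2021-09-19: 892 days.
Profit Sharing Plan — status full-time ✗ (requires seasonal or temporary) → not eligible.
Childcare Subsidy — status full-time ✓; service 892 days ≥ 24 months (≈720 days) ✓; site Calgary ✓ → eligible.
Internet Stipend — status full-time ✓; service 892 days ≥ 18 months (≈540 days) ✓; site Calgary ✗ (not Leeds or Denver) → not eligible.
Education Assistance — status full-time ✗ (requires part-time or seasonal) → not eligible.
Phone Allowance — service 892 days < 3 years (≈1095 days) ✗ → not eligible.
Caregiver Leave — status full-time ✗ (requires part-time or temporary) → not eligible.
Backup Childcare — service 892 days ≥ 4 weeks (≈28 days) ✓; site Calgary ✗ (not Cork or Dayton) → not eligible.
Bereavement Leave — status full-time ✓ (not excluded); service 892 days ≥ 120 days ✓; rating 1 < 3 ✗ → not eligible.

Childcare Subsidy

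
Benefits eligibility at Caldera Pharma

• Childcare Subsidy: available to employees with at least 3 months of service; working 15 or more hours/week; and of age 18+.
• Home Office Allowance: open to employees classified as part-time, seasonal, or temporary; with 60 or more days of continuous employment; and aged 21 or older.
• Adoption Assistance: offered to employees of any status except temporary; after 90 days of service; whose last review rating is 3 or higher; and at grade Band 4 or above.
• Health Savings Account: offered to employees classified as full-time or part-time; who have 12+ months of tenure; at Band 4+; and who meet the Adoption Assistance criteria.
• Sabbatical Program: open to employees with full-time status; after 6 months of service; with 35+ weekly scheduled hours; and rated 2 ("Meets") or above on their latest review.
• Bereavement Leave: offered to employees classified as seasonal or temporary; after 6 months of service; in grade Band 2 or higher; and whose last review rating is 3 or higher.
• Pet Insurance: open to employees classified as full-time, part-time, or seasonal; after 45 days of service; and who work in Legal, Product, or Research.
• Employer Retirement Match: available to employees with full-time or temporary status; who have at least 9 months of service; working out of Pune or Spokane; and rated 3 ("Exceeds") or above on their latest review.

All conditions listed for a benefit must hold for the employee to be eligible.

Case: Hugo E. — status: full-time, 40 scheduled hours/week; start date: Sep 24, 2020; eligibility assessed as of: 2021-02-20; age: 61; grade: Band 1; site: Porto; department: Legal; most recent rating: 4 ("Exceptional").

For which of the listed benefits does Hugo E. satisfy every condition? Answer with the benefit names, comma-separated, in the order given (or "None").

Service from Sep 24, 2020 to 2021-02-20: 149 days.
Childcare Subsidy — service 149 days ≥ 3 months (≈90 days) ✓; 40 hrs/wk ≥ 15 ✓; age 61 ≥ 18 ✓ → eligible.
Home Office Allowance — status full-time ✗ (requires part-time, seasonal, or temporary) → not eligible.
Adoption Assistance — status full-time ✓ (not excluded); service 149 days ≥ 90 days ✓; rating 4 ≥ 3 ✓; grade Band 1 < Band 4 ✗ → not eligible.
Health Savings Account — status full-time ✓; service 149 days < 12 months (≈360 days) ✗ → not eligible.
Sabbatical Program — status full-time ✓; service 149 days < 6 months (≈180 days) ✗ → not eligible.
Bereavement Leave — status full-time ✗ (requires seasonal or temporary) → not eligible.
Pet Insurance — status full-time ✓; service 149 days ≥ 45 days ✓; dept Legal ✓ → eligible.
Employer Retirement Match — status full-time ✓; service 149 days < 9 months (≈270 days) ✗ → not eligible.

Childcare Subsidy, Pet Insurance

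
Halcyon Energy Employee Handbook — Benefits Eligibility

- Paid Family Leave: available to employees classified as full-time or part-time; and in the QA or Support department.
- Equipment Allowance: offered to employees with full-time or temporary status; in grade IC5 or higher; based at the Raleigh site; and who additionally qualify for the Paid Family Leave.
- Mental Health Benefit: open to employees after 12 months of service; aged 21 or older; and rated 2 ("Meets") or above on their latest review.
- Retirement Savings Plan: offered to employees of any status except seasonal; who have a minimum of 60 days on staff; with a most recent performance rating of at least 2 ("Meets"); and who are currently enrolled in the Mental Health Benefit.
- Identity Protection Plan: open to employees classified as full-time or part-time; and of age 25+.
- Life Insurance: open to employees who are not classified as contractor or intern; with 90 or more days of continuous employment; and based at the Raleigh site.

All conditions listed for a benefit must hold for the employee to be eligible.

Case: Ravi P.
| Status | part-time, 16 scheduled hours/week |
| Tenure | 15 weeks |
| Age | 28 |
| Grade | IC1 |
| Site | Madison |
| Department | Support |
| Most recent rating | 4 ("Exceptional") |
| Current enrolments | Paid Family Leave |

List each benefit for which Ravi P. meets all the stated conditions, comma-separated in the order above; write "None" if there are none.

Paid Family Leave — status part-time ✓; dept Support ✓ → eligible.
Equipment Allowance — status part-time ✗ (requires full-time or temporary) → not eligible.
Mental Health Benefit — service 15 weeks < 12 months (≈360 days) ✗ → not eligible.
Retirement Savings Plan — status part-time ✓ (not excluded); service 15 weeks ≥ 60 days ✓; rating 4 ≥ 2 ✓; not enrolled in Mental Health Benefit ✗ → not eligible.
Identity Protection Plan — status part-time ✓; age 28 ≥ 25 ✓ → eligible.
Life Insurance — status part-time ✓ (not excluded); service 15 weeks ≥ 90 days ✓; site Madison ✗ (not Raleigh) → not eligible.

Paid Family Leave, Identity Protection Plan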